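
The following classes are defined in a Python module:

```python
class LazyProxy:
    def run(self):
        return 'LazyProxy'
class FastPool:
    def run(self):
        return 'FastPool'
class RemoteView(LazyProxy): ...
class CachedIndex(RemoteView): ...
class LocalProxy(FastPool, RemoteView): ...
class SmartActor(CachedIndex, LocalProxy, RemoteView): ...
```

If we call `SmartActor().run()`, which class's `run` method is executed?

FastPool

L[SmartActor] = SmartActor + merge(L[CachedIndex], L[LocalProxy], L[RemoteView], [CachedIndex LocalProxy RemoteView])
  take CachedIndex:  [CachedIndex RemoteView LazyProxy object] + [LocalProxy FastPool RemoteView LazyProxy object] + [RemoteView LazyProxy object] + [CachedIndex LocalProxy RemoteView]
  take LocalProxy:  [RemoteView LazyProxy object] + [LocalProxy FastPool RemoteView LazyProxy object] + [RemoteView LazyProxy object] + [LocalProxy RemoteView]
  take FastPool:  [RemoteView LazyProxy object] + [FastPool RemoteView LazyProxy object] + [RemoteView LazyProxy object] + [RemoteView]
  take RemoteView:  [RemoteView LazyProxy object] + [RemoteView LazyProxy object] + [RemoteView LazyProxy object] + [RemoteView]
  take LazyProxy:  [LazyProxy object] + [LazyProxy object] + [LazyProxy object]
  take object:  [object] + [object] + [object]
MRO: SmartActor CachedIndex LocalProxy FastPool RemoteView LazyProxy object
run is defined in: FastPool, LazyProxy. First along the MRO is FastPool.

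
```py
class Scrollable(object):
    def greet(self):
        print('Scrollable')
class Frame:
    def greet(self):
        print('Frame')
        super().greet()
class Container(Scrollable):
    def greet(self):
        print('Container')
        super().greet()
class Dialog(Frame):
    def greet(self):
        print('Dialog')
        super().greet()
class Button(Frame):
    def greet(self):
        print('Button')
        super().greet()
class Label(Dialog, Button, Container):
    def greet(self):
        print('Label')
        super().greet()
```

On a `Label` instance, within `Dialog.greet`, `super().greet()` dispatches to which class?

Button

L[Label] = Label + merge(L[Dialog], L[Button], L[Container], [Dialog Button Container])
  take Dialog:  [Dialog Frame object] + [Button Frame object] + [Container Scrollable object] + [Dialog Button Container]
  take Button:  [Frame object] + [Button Frame object] + [Container Scrollable object] + [Button Container]
  take Frame:  [Frame object] + [Frame object] + [Container Scrollable object] + [Container]
  take Container:  [object] + [object] + [Container Scrollable object] + [Container]
  take Scrollable:  [object] + [object] + [Scrollable object]
  take object:  [object] + [object] + [object]
MRO: Label Dialog Button Frame Container Scrollable object
super() in Dialog.greet on a Label instance goes to the class after Dialog in Label's MRO: Button.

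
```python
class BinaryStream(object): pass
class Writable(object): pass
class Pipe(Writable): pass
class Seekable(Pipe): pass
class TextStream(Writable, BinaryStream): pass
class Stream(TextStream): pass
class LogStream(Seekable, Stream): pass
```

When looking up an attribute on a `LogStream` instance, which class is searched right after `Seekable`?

L[LogStream] = LogStream + merge(L[Seekable], L[Stream], [Seekable Stream])
  take Seekable:  [Seekable Pipe Writable object] + [Stream TextStream Writable BinaryStream object] + [Seekable Stream]
  take Pipe:  [Pipe Writable object] + [Stream TextStream Writable BinaryStream object] + [Stream]
  take Stream:  [Writable object] + [Stream TextStream Writable BinaryStream object] + [Stream]
  take TextStream:  [Writable object] + [TextStream Writable BinaryStream object]
  take Writable:  [Writable object] + [Writable BinaryStream object]
  take BinaryStream:  [object] + [BinaryStream object]
  take object:  [object] + [object]
MRO: LogStream Seekable Pipe Stream TextStream Writable BinaryStream object
Seekable is at position 1; next is Pipe.

Pipe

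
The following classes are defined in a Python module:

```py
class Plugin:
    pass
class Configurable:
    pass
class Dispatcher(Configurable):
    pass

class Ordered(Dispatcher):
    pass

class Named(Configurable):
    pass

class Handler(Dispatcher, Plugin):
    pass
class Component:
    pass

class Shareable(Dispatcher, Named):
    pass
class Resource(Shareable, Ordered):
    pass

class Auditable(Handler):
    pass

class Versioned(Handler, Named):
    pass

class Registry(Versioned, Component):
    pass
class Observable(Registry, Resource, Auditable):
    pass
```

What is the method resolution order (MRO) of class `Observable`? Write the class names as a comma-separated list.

Observable, Registry, Versioned, Resource, Shareable, Ordered, Auditable, Handler, Dispatcher, Named, Configurable, Plugin, Component, object

L[Observable] = Observable + merge(L[Registry], L[Resource], L[Auditable], [Registry Resource Auditable])
  take Registry:  [Registry Versioned Handler Dispatcher Named Configurable Plugin Component object] + [Resource Shareable Ordered Dispatcher Named Configurable object] + [Auditable Handler Dispatcher Configurable Plugin object] + [Registry Resource Auditable]
  take Versioned:  [Versioned Handler Dispatcher Named Configurable Plugin Component object] + [Resource Shareable Ordered Dispatcher Named Configurable object] + [Auditable Handler Dispatcher Configurable Plugin object] + [Resource Auditable]
  take Resource:  [Handler Dispatcher Named Configurable Plugin Component object] + [Resource Shareable Ordered Dispatcher Named Configurable object] + [Auditable Handler Dispatcher Configurable Plugin object] + [Resource Auditable]
  take Shareable:  [Handler Dispatcher Named Configurable Plugin Component object] + [Shareable Ordered Dispatcher Named Configurable object] + [Auditable Handler Dispatcher Configurable Plugin object] + [Auditable]
  take Ordered:  [Handler Dispatcher Named Configurable Plugin Component object] + [Ordered Dispatcher Named Configurable object] + [Auditable Handler Dispatcher Configurable Plugin object] + [Auditable]
  take Auditable:  [Handler Dispatcher Named Configurable Plugin Component object] + [Dispatcher Named Configurable object] + [Auditable Handler Dispatcher Configurable Plugin object] + [Auditable]
  take Handler:  [Handler Dispatcher Named Configurable Plugin Component object] + [Dispatcher Named Configurable object] + [Handler Dispatcher Configurable Plugin object]
  take Dispatcher:  [Dispatcher Named Configurable Plugin Component object] + [Dispatcher Named Configurable object] + [Dispatcher Configurable Plugin object]
  take Named:  [Named Configurable Plugin Component object] + [Named Configurable object] + [Configurable Plugin object]
  take Configurable:  [Configurable Plugin Component object] + [Configurable object] + [Configurable Plugin object]
  take Plugin:  [Plugin Component object] + [object] + [Plugin object]
  take Component:  [Component object] + [object] + [object]
  take object:  [object] + [object] + [object]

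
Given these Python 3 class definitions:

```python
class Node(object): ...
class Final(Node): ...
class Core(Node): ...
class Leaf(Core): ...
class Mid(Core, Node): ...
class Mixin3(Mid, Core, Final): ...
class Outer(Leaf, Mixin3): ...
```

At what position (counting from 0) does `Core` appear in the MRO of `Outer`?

4

L[Outer] = Outer + merge(L[Leaf], L[Mixin3], [Leaf Mixin3])
  take Leaf:  [Leaf Core Node object] + [Mixin3 Mid Core Final Node object] + [Leaf Mixin3]
  take Mixin3:  [Core Node object] + [Mixin3 Mid Core Final Node object] + [Mixin3]
  take Mid:  [Core Node object] + [Mid Core Final Node object]
  take Core:  [Core Node object] + [Core Final Node object]
  take Final:  [Node object] + [Final Node object]
  take Node:  [Node object] + [Node object]
  take object:  [object] + [object]
MRO: Outer Leaf Mixin3 Mid Core Final Node object
Core sits at index 4.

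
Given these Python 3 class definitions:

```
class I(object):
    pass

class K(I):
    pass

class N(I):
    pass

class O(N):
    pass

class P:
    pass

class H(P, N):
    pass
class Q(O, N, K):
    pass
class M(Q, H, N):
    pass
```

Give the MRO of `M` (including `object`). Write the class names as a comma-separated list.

L[M] = M + merge(L[Q], L[H], L[N], [Q H N])
  take Q:  [Q O N K I object] + [H P N I object] + [N I object] + [Q H N]
  take O:  [O N K I object] + [H P N I object] + [N I object] + [H N]
  take H:  [N K I object] + [H P N I object] + [N I object] + [H N]
  take P:  [N K I object] + [P N I object] + [N I object] + [N]
  take N:  [N K I object] + [N I object] + [N I object] + [N]
  take K:  [K I object] + [I object] + [I object]
  take I:  [I object] + [I object] + [I object]
  take object:  [object] + [object] + [object]

M, Q, O, H, P, N, K, I, object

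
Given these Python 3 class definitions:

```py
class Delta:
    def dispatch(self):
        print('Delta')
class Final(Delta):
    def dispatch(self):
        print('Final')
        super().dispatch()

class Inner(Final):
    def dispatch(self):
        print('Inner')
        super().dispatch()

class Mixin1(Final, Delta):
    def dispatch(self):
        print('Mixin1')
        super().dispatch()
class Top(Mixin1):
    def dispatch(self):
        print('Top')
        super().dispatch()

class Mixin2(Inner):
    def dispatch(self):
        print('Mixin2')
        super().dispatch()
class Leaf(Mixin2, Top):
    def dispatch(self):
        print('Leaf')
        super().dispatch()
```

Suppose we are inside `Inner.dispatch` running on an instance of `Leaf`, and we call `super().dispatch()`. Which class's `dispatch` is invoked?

Top

L[Leaf] = Leaf + merge(L[Mixin2], L[Top], [Mixin2 Top])
  take Mixin2:  [Mixin2 Inner Final Delta object] + [Top Mixin1 Final Delta object] + [Mixin2 Top]
  take Inner:  [Inner Final Delta object] + [Top Mixin1 Final Delta object] + [Top]
  take Top:  [Final Delta object] + [Top Mixin1 Final Delta object] + [Top]
  take Mixin1:  [Final Delta object] + [Mixin1 Final Delta object]
  take Final:  [Final Delta object] + [Final Delta object]
  take Delta:  [Delta object] + [Delta object]
  take object:  [object] + [object]
MRO: Leaf Mixin2 Inner Top Mixin1 Final Delta object
super() in Inner.dispatch on a Leaf instance goes to the class after Inner in Leaf's MRO: Top.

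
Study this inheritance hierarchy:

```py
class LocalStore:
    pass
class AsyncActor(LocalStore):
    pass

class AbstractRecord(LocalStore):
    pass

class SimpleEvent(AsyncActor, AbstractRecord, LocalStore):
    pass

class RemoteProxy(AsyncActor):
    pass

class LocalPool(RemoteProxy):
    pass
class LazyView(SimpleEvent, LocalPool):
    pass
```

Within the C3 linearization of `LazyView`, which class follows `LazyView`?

SimpleEvent

L[LazyView] = LazyView + merge(L[SimpleEvent], L[LocalPool], [SimpleEvent LocalPool])
  take SimpleEvent:  [SimpleEvent AsyncActor AbstractRecord LocalStore object] + [LocalPool RemoteProxy AsyncActor LocalStore object] + [SimpleEvent LocalPool]
  take LocalPool:  [AsyncActor AbstractRecord LocalStore object] + [LocalPool RemoteProxy AsyncActor LocalStore object] + [LocalPool]
  take RemoteProxy:  [AsyncActor AbstractRecord LocalStore object] + [RemoteProxy AsyncActor LocalStore object]
  take AsyncActor:  [AsyncActor AbstractRecord LocalStore object] + [AsyncActor LocalStore object]
  take AbstractRecord:  [AbstractRecord LocalStore object] + [LocalStore object]
  take LocalStore:  [LocalStore object] + [LocalStore object]
  take object:  [object] + [object]
MRO: LazyView SimpleEvent LocalPool RemoteProxy AsyncActor AbstractRecord LocalStore object
LazyView is at position 0; next is SimpleEvent.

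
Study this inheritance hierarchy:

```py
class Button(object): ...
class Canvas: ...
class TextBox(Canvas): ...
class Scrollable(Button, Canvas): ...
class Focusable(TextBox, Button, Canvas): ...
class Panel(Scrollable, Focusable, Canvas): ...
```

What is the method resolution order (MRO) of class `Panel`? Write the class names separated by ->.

Panel -> Scrollable -> Focusable -> TextBox -> Button -> Canvas -> object

L[Panel] = Panel + merge(L[Scrollable], L[Focusable], L[Canvas], [Scrollable Focusable Canvas])
  take Scrollable:  [Scrollable Button Canvas object] + [Focusable TextBox Button Canvas object] + [Canvas object] + [Scrollable Focusable Canvas]
  take Focusable:  [Button Canvas object] + [Focusable TextBox Button Canvas object] + [Canvas object] + [Focusable Canvas]
  take TextBox:  [Button Canvas object] + [TextBox Button Canvas object] + [Canvas object] + [Canvas]
  take Button:  [Button Canvas object] + [Button Canvas object] + [Canvas object] + [Canvas]
  take Canvas:  [Canvas object] + [Canvas object] + [Canvas object] + [Canvas]
  take object:  [object] + [object] + [object]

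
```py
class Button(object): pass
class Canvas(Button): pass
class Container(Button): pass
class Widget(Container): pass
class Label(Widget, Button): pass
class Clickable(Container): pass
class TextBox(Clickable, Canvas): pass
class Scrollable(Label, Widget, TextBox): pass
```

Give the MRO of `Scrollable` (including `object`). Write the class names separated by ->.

Scrollable -> Label -> Widget -> TextBox -> Clickable -> Container -> Canvas -> Button -> object

L[Scrollable] = Scrollable + merge(L[Label], L[Widget], L[TextBox], [Label Widget TextBox])
  take Label:  [Label Widget Container Button object] + [Widget Container Button object] + [TextBox Clickable Container Canvas Button object] + [Label Widget TextBox]
  take Widget:  [Widget Container Button object] + [Widget Container Button object] + [TextBox Clickable Container Canvas Button object] + [Widget TextBox]
  take TextBox:  [Container Button object] + [Container Button object] + [TextBox Clickable Container Canvas Button object] + [TextBox]
  take Clickable:  [Container Button object] + [Container Button object] + [Clickable Container Canvas Button object]
  take Container:  [Container Button object] + [Container Button object] + [Container Canvas Button object]
  take Canvas:  [Button object] + [Button object] + [Canvas Button object]
  take Button:  [Button object] + [Button object] + [Button object]
  take object:  [object] + [object] + [object]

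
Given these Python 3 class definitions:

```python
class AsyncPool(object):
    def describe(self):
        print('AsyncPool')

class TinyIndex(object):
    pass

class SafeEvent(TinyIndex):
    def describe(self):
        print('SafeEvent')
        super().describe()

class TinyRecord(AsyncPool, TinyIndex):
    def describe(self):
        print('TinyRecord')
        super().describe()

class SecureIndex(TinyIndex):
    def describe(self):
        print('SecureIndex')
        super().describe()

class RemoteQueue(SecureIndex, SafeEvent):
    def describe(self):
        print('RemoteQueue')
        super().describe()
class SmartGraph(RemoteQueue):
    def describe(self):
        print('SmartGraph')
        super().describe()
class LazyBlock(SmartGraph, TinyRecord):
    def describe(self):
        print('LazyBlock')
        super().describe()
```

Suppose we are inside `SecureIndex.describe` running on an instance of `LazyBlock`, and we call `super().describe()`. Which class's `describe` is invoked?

SafeEvent

L[LazyBlock] = LazyBlock + merge(L[SmartGraph], L[TinyRecord], [SmartGraph TinyRecord])
  take SmartGraph:  [SmartGraph RemoteQueue SecureIndex SafeEvent TinyIndex object] + [TinyRecord AsyncPool TinyIndex object] + [SmartGraph TinyRecord]
  take RemoteQueue:  [RemoteQueue SecureIndex SafeEvent TinyIndex object] + [TinyRecord AsyncPool TinyIndex object] + [TinyRecord]
  take SecureIndex:  [SecureIndex SafeEvent TinyIndex object] + [TinyRecord AsyncPool TinyIndex object] + [TinyRecord]
  take SafeEvent:  [SafeEvent TinyIndex object] + [TinyRecord AsyncPool TinyIndex object] + [TinyRecord]
  take TinyRecord:  [TinyIndex object] + [TinyRecord AsyncPool TinyIndex object] + [TinyRecord]
  take AsyncPool:  [TinyIndex object] + [AsyncPool TinyIndex object]
  take TinyIndex:  [TinyIndex object] + [TinyIndex object]
  take object:  [object] + [object]
MRO: LazyBlock SmartGraph RemoteQueue SecureIndex SafeEvent TinyRecord AsyncPool TinyIndex object
super() in SecureIndex.describe on a LazyBlock instance goes to the class after SecureIndex in LazyBlock's MRO: SafeEvent.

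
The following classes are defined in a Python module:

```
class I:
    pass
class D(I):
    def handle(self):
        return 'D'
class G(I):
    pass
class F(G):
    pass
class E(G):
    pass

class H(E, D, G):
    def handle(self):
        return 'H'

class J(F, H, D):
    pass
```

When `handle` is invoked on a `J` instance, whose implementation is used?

H

L[J] = J + merge(L[F], L[H], L[D], [F H D])
  take F:  [F G I object] + [H E D G I object] + [D I object] + [F H D]
  take H:  [G I object] + [H E D G I object] + [D I object] + [H D]
  take E:  [G I object] + [E D G I object] + [D I object] + [D]
  take D:  [G I object] + [D G I object] + [D I object] + [D]
  take G:  [G I object] + [G I object] + [I object]
  take I:  [I object] + [I object] + [I object]
  take object:  [object] + [object] + [object]
MRO: J F H E D G I object
handle is defined in: D, H. First along the MRO is H.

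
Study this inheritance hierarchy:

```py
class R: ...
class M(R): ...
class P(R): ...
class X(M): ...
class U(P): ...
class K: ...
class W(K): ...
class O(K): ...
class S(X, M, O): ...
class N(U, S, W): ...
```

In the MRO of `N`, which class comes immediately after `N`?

U

L[N] = N + merge(L[U], L[S], L[W], [U S W])
  take U:  [U P R object] + [S X M R O K object] + [W K object] + [U S W]
  take P:  [P R object] + [S X M R O K object] + [W K object] + [S W]
  take S:  [R object] + [S X M R O K object] + [W K object] + [S W]
  take X:  [R object] + [X M R O K object] + [W K object] + [W]
  take M:  [R object] + [M R O K object] + [W K object] + [W]
  take R:  [R object] + [R O K object] + [W K object] + [W]
  take O:  [object] + [O K object] + [W K object] + [W]
  take W:  [object] + [K object] + [W K object] + [W]
  take K:  [object] + [K object] + [K object]
  take object:  [object] + [object] + [object]
MRO: N U P S X M R O W K object
N is at position 0; next is U.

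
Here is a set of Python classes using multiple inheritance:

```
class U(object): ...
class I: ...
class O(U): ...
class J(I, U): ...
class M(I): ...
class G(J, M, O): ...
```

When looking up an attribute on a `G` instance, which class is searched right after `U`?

object

L[G] = G + merge(L[J], L[M], L[O], [J M O])
  take J:  [J I U object] + [M I object] + [O U object] + [J M O]
  take M:  [I U object] + [M I object] + [O U object] + [M O]
  take I:  [I U object] + [I object] + [O U object] + [O]
  take O:  [U object] + [object] + [O U object] + [O]
  take U:  [U object] + [object] + [U object]
  take object:  [object] + [object] + [object]
MRO: G J M I O U object
U is at position 5; next is object.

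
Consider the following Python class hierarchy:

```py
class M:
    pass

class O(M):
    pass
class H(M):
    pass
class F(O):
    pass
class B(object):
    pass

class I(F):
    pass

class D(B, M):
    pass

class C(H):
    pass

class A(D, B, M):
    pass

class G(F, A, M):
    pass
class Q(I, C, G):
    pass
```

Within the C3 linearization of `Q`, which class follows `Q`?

I

L[Q] = Q + merge(L[I], L[C], L[G], [I C G])
  take I:  [I F O M object] + [C H M object] + [G F O A D B M object] + [I C G]
  take C:  [F O M object] + [C H M object] + [G F O A D B M object] + [C G]
  take H:  [F O M object] + [H M object] + [G F O A D B M object] + [G]
  take G:  [F O M object] + [M object] + [G F O A D B M object] + [G]
  take F:  [F O M object] + [M object] + [F O A D B M object]
  take O:  [O M object] + [M object] + [O A D B M object]
  take A:  [M object] + [M object] + [A D B M object]
  take D:  [M object] + [M object] + [D B M object]
  take B:  [M object] + [M object] + [B M object]
  take M:  [M object] + [M object] + [M object]
  take object:  [object] + [object] + [object]
MRO: Q I C H G F O A D B M object
Q is at position 0; next is I.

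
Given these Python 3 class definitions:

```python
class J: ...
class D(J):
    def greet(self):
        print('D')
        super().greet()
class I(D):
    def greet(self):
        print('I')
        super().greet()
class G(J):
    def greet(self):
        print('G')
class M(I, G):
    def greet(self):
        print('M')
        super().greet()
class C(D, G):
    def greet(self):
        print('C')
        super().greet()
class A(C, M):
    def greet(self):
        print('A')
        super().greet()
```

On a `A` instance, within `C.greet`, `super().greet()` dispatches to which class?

L[A] = A + merge(L[C], L[M], [C M])
  take C:  [C D G J object] + [M I D G J object] + [C M]
  take M:  [D G J object] + [M I D G J object] + [M]
  take I:  [D G J object] + [I D G J object]
  take D:  [D G J object] + [D G J object]
  take G:  [G J object] + [G J object]
  take J:  [J object] + [J object]
  take object:  [object] + [object]
MRO: A C M I D G J object
super() in C.greet on a A instance goes to the class after C in A's MRO: M.

M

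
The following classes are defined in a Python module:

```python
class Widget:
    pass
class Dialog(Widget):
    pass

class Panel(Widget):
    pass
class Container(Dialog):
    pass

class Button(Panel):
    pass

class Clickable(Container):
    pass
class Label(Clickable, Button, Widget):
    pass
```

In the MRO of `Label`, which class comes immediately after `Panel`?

Widget

L[Label] = Label + merge(L[Clickable], L[Button], L[Widget], [Clickable Button Widget])
  take Clickable:  [Clickable Container Dialog Widget object] + [Button Panel Widget object] + [Widget object] + [Clickable Button Widget]
  take Container:  [Container Dialog Widget object] + [Button Panel Widget object] + [Widget object] + [Button Widget]
  take Dialog:  [Dialog Widget object] + [Button Panel Widget object] + [Widget object] + [Button Widget]
  take Button:  [Widget object] + [Button Panel Widget object] + [Widget object] + [Button Widget]
  take Panel:  [Widget object] + [Panel Widget object] + [Widget object] + [Widget]
  take Widget:  [Widget object] + [Widget object] + [Widget object] + [Widget]
  take object:  [object] + [object] + [object]
MRO: Label Clickable Container Dialog Button Panel Widget object
Panel is at position 5; next is Widget.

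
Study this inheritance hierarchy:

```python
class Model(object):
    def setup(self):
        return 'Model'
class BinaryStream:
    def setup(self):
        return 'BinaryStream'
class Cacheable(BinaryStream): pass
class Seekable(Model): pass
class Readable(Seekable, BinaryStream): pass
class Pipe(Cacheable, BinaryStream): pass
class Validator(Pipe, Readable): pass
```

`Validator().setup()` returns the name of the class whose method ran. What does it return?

L[Validator] = Validator + merge(L[Pipe], L[Readable], [Pipe Readable])
  take Pipe:  [Pipe Cacheable BinaryStream object] + [Readable Seekable Model BinaryStream object] + [Pipe Readable]
  take Cacheable:  [Cacheable BinaryStream object] + [Readable Seekable Model BinaryStream object] + [Readable]
  take Readable:  [BinaryStream object] + [Readable Seekable Model BinaryStream object] + [Readable]
  take Seekable:  [BinaryStream object] + [Seekable Model BinaryStream object]
  take Model:  [BinaryStream object] + [Model BinaryStream object]
  take BinaryStream:  [BinaryStream object] + [BinaryStream object]
  take object:  [object] + [object]
MRO: Validator Pipe Cacheable Readable Seekable Model BinaryStream object
setup is defined in: BinaryStream, Model. First along the MRO is Model.

Model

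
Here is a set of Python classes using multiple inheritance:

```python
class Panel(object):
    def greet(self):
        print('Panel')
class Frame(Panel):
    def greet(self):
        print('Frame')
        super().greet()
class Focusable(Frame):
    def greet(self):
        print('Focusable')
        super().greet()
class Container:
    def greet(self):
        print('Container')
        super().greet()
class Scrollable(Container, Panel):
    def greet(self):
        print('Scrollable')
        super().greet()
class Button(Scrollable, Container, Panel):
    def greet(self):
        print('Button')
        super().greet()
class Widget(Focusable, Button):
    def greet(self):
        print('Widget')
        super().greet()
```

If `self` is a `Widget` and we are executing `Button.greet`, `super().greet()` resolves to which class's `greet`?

Scrollable

L[Widget] = Widget + merge(L[Focusable], L[Button], [Focusable Button])
  take Focusable:  [Focusable Frame Panel object] + [Button Scrollable Container Panel object] + [Focusable Button]
  take Frame:  [Frame Panel object] + [Button Scrollable Container Panel object] + [Button]
  take Button:  [Panel object] + [Button Scrollable Container Panel object] + [Button]
  take Scrollable:  [Panel object] + [Scrollable Container Panel object]
  take Container:  [Panel object] + [Container Panel object]
  take Panel:  [Panel object] + [Panel object]
  take object:  [object] + [object]
MRO: Widget Focusable Frame Button Scrollable Container Panel object
super() in Button.greet on a Widget instance goes to the class after Button in Widget's MRO: Scrollable.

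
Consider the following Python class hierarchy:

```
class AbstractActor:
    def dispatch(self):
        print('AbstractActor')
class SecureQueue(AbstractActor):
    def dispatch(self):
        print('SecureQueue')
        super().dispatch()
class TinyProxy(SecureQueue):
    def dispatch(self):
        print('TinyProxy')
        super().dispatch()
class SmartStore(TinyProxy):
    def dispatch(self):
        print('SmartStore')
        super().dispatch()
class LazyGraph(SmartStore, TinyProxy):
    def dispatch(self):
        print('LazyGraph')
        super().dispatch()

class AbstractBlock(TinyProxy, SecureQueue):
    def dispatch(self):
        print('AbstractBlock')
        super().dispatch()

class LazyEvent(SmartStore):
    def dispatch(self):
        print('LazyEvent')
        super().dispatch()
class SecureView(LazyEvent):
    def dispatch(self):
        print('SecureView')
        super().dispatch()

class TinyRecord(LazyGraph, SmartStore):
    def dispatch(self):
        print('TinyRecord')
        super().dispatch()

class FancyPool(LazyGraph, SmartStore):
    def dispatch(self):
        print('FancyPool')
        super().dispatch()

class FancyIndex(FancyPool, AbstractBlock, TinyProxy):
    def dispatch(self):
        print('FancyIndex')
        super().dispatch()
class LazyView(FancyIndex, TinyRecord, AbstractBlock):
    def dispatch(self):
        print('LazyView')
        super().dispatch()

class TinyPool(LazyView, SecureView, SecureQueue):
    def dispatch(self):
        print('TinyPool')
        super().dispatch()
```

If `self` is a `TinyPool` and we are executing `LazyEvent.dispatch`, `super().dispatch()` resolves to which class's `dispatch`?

L[TinyPool] = TinyPool + merge(L[LazyView], L[SecureView], L[SecureQueue], [LazyView SecureView SecureQueue])
  take LazyView:  [LazyView FancyIndex FancyPool TinyRecord LazyGraph SmartStore AbstractBlock TinyProxy SecureQueue AbstractActor object] + [SecureView LazyEvent SmartStore TinyProxy SecureQueue AbstractActor object] + [SecureQueue AbstractActor object] + [LazyView SecureView SecureQueue]
  take FancyIndex:  [FancyIndex FancyPool TinyRecord LazyGraph SmartStore AbstractBlock TinyProxy SecureQueue AbstractActor object] + [SecureView LazyEvent SmartStore TinyProxy SecureQueue AbstractActor object] + [SecureQueue AbstractActor object] + [SecureView SecureQueue]
  take FancyPool:  [FancyPool TinyRecord LazyGraph SmartStore AbstractBlock TinyProxy SecureQueue AbstractActor object] + [SecureView LazyEvent SmartStore TinyProxy SecureQueue AbstractActor object] + [SecureQueue AbstractActor object] + [SecureView SecureQueue]
  take TinyRecord:  [TinyRecord LazyGraph SmartStore AbstractBlock TinyProxy SecureQueue AbstractActor object] + [SecureView LazyEvent SmartStore TinyProxy SecureQueue AbstractActor object] + [SecureQueue AbstractActor object] + [SecureView SecureQueue]
  take LazyGraph:  [LazyGraph SmartStore AbstractBlock TinyProxy SecureQueue AbstractActor object] + [SecureView LazyEvent SmartStore TinyProxy SecureQueue AbstractActor object] + [SecureQueue AbstractActor object] + [SecureView SecureQueue]
  take SecureView:  [SmartStore AbstractBlock TinyProxy SecureQueue AbstractActor object] + [SecureView LazyEvent SmartStore TinyProxy SecureQueue AbstractActor object] + [SecureQueue AbstractActor object] + [SecureView SecureQueue]
  take LazyEvent:  [SmartStore AbstractBlock TinyProxy SecureQueue AbstractActor object] + [LazyEvent SmartStore TinyProxy SecureQueue AbstractActor object] + [SecureQueue AbstractActor object] + [SecureQueue]
  take SmartStore:  [SmartStore AbstractBlock TinyProxy SecureQueue AbstractActor object] + [SmartStore TinyProxy SecureQueue AbstractActor object] + [SecureQueue AbstractActor object] + [SecureQueue]
  take AbstractBlock:  [AbstractBlock TinyProxy SecureQueue AbstractActor object] + [TinyProxy SecureQueue AbstractActor object] + [SecureQueue AbstractActor object] + [SecureQueue]
  take TinyProxy:  [TinyProxy SecureQueue AbstractActor object] + [TinyProxy SecureQueue AbstractActor object] + [SecureQueue AbstractActor object] + [SecureQueue]
  take SecureQueue:  [SecureQueue AbstractActor object] + [SecureQueue AbstractActor object] + [SecureQueue AbstractActor object] + [SecureQueue]
  take AbstractActor:  [AbstractActor object] + [AbstractActor object] + [AbstractActor object]
  take object:  [object] + [object] + [object]
MRO: TinyPool LazyView FancyIndex FancyPool TinyRecord LazyGraph SecureView LazyEvent SmartStore AbstractBlock TinyProxy SecureQueue AbstractActor object
super() in LazyEvent.dispatch on a TinyPool instance goes to the class after LazyEvent in TinyPool's MRO: SmartStore.

SmartStore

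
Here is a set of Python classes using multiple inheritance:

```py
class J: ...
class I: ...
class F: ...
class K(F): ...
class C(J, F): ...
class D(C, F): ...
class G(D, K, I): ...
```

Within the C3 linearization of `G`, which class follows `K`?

L[G] = G + merge(L[D], L[K], L[I], [D K I])
  take D:  [D C J F object] + [K F object] + [I object] + [D K I]
  take C:  [C J F object] + [K F object] + [I object] + [K I]
  take J:  [J F object] + [K F object] + [I object] + [K I]
  take K:  [F object] + [K F object] + [I object] + [K I]
  take F:  [F object] + [F object] + [I object] + [I]
  take I:  [object] + [object] + [I object] + [I]
  take object:  [object] + [object] + [object]
MRO: G D C J K F I object
K is at position 4; next is F.

F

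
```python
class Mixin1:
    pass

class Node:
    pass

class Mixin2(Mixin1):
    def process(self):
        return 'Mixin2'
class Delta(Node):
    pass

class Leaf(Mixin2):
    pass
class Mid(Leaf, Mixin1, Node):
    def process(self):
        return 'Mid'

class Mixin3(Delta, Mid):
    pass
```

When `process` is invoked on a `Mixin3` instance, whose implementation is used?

Mid

L[Mixin3] = Mixin3 + merge(L[Delta], L[Mid], [Delta Mid])
  take Delta:  [Delta Node object] + [Mid Leaf Mixin2 Mixin1 Node object] + [Delta Mid]
  take Mid:  [Node object] + [Mid Leaf Mixin2 Mixin1 Node object] + [Mid]
  take Leaf:  [Node object] + [Leaf Mixin2 Mixin1 Node object]
  take Mixin2:  [Node object] + [Mixin2 Mixin1 Node object]
  take Mixin1:  [Node object] + [Mixin1 Node object]
  take Node:  [Node object] + [Node object]
  take object:  [object] + [object]
MRO: Mixin3 Delta Mid Leaf Mixin2 Mixin1 Node object
process is defined in: Mid, Mixin2. First along the MRO is Mid.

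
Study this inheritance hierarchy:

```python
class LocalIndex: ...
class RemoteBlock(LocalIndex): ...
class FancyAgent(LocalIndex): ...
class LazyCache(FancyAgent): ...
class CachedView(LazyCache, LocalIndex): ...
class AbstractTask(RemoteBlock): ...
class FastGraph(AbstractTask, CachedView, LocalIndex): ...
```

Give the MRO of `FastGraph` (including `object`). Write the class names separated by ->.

L[FastGraph] = FastGraph + merge(L[AbstractTask], L[CachedView], L[LocalIndex], [AbstractTask CachedView LocalIndex])
  take AbstractTask:  [AbstractTask RemoteBlock LocalIndex object] + [CachedView LazyCache FancyAgent LocalIndex object] + [LocalIndex object] + [AbstractTask CachedView LocalIndex]
  take RemoteBlock:  [RemoteBlock LocalIndex object] + [CachedView LazyCache FancyAgent LocalIndex object] + [LocalIndex object] + [CachedView LocalIndex]
  take CachedView:  [LocalIndex object] + [CachedView LazyCache FancyAgent LocalIndex object] + [LocalIndex object] + [CachedView LocalIndex]
  take LazyCache:  [LocalIndex object] + [LazyCache FancyAgent LocalIndex object] + [LocalIndex object] + [LocalIndex]
  take FancyAgent:  [LocalIndex object] + [FancyAgent LocalIndex object] + [LocalIndex object] + [LocalIndex]
  take LocalIndex:  [LocalIndex object] + [LocalIndex object] + [LocalIndex object] + [LocalIndex]
  take object:  [object] + [object] + [object]

FastGraph -> AbstractTask -> RemoteBlock -> CachedView -> LazyCache -> FancyAgent -> LocalIndex -> object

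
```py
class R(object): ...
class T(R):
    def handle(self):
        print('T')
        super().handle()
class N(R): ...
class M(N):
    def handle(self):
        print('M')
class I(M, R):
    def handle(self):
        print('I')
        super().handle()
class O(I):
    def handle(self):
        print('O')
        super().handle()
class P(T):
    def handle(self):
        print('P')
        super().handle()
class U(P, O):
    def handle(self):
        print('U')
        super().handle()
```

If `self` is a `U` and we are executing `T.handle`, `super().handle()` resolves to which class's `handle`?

O

L[U] = U + merge(L[P], L[O], [P O])
  take P:  [P T R object] + [O I M N R object] + [P O]
  take T:  [T R object] + [O I M N R object] + [O]
  take O:  [R object] + [O I M N R object] + [O]
  take I:  [R object] + [I M N R object]
  take M:  [R object] + [M N R object]
  take N:  [R object] + [N R object]
  take R:  [R object] + [R object]
  take object:  [object] + [object]
MRO: U P T O I M N R object
super() in T.handle on a U instance goes to the class after T in U's MRO: O.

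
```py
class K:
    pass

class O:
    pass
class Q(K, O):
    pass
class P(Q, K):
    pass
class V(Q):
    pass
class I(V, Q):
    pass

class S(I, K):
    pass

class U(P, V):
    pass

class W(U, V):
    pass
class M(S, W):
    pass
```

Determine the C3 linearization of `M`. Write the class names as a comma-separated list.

L[M] = M + merge(L[S], L[W], [S W])
  take S:  [S I V Q K O object] + [W U P V Q K O object] + [S W]
  take I:  [I V Q K O object] + [W U P V Q K O object] + [W]
  take W:  [V Q K O object] + [W U P V Q K O object] + [W]
  take U:  [V Q K O object] + [U P V Q K O object]
  take P:  [V Q K O object] + [P V Q K O object]
  take V:  [V Q K O object] + [V Q K O object]
  take Q:  [Q K O object] + [Q K O object]
  take K:  [K O object] + [K O object]
  take O:  [O object] + [O object]
  take object:  [object] + [object]

M, S, I, W, U, P, V, Q, K, O, object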